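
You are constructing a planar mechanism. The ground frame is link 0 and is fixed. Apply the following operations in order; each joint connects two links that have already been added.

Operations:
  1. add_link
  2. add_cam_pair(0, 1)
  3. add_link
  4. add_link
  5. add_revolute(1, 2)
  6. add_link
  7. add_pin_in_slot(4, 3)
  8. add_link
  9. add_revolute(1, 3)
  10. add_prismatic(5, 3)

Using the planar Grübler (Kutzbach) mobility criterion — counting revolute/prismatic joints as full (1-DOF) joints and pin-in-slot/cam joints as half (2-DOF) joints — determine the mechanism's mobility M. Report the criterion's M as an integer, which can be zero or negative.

M = 7

(L,J1,J2)=(1,0,0); link0 fixed
link1: (2,0,0)
C 0-1 [J2]: (2,0,1)
link2: (3,0,1)
link3: (4,0,1)
R 1-2 [J1]: (4,1,1)
link4: (5,1,1)
PS 4-3 [J2]: (5,1,2)
link5: (6,1,2)
R 1-3 [J1]: (6,2,2)
P 5-3 [J1]: (6,3,2)
Grübler: 3·5 − 2·3 − 2 = 7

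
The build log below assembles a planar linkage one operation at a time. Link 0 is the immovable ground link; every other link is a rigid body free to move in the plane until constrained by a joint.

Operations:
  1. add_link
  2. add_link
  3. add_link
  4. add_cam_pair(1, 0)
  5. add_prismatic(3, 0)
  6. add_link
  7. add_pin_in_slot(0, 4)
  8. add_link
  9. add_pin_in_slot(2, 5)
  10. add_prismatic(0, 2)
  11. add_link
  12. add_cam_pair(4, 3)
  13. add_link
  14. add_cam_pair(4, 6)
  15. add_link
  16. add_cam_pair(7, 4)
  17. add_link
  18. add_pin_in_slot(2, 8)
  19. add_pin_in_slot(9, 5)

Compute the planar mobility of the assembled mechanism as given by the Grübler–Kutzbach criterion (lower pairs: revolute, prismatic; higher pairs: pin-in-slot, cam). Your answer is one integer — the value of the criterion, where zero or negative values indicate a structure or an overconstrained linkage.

M = 15

[1;0;0] (link 0 is ground)
L+ [2;0;0]
L+ [3;0;0]
L+ [4;0;0]
C(1,0)∈J2 [4;0;1]
P(3,0)∈J1 [4;1;1]
L+ [5;1;1]
PS(0,4)∈J2 [5;1;2]
L+ [6;1;2]
PS(2,5)∈J2 [6;1;3]
P(0,2)∈J1 [6;2;3]
L+ [7;2;3]
C(4,3)∈J2 [7;2;4]
L+ [8;2;4]
C(4,6)∈J2 [8;2;5]
L+ [9;2;5]
C(7,4)∈J2 [9;2;6]
L+ [10;2;6]
PS(2,8)∈J2 [10;2;7]
PS(9,5)∈J2 [10;2;8]
mobility = 27 − 4 − 8 = 15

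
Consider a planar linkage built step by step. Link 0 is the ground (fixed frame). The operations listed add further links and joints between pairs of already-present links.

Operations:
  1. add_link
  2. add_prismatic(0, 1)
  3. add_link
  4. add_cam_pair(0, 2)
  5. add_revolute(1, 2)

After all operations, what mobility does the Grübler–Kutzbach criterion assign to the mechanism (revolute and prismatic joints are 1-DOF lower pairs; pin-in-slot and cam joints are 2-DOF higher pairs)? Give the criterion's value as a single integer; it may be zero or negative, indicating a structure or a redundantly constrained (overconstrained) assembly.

M = 1

link 0 = ground. State L|J1|J2 = 1|0|0
+link1  2|0|0
P(0,1) f=1→J1  2|1|0
+link2  3|1|0
C(0,2) f=2→J2  3|1|1
R(1,2) f=1→J1  3|2|1
M = 3(3−1)−2·2−1 = 6−4−1 = 1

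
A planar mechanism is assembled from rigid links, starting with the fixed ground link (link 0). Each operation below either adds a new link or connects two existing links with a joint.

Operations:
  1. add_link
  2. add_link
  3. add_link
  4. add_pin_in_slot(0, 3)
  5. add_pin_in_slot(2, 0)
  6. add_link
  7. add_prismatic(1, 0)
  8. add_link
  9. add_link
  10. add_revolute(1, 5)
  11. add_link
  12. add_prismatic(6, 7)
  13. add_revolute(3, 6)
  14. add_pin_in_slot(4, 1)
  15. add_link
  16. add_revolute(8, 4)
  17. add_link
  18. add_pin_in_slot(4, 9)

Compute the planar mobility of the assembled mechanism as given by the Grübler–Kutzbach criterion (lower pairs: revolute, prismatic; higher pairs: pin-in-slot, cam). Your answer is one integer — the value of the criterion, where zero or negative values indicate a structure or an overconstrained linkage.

(L,J1,J2)=(1,0,0); link0 fixed
link1: (2,0,0)
link2: (3,0,0)
link3: (4,0,0)
PS 0-3 [J2]: (4,0,1)
PS 2-0 [J2]: (4,0,2)
link4: (5,0,2)
P 1-0 [J1]: (5,1,2)
link5: (6,1,2)
link6: (7,1,2)
R 1-5 [J1]: (7,2,2)
link7: (8,2,2)
P 6-7 [J1]: (8,3,2)
R 3-6 [J1]: (8,4,2)
PS 4-1 [J2]: (8,4,3)
link8: (9,4,3)
R 8-4 [J1]: (9,5,3)
link9: (10,5,3)
PS 4-9 [J2]: (10,5,4)
Grübler: 3·9 − 2·5 − 4 = 13

M = 13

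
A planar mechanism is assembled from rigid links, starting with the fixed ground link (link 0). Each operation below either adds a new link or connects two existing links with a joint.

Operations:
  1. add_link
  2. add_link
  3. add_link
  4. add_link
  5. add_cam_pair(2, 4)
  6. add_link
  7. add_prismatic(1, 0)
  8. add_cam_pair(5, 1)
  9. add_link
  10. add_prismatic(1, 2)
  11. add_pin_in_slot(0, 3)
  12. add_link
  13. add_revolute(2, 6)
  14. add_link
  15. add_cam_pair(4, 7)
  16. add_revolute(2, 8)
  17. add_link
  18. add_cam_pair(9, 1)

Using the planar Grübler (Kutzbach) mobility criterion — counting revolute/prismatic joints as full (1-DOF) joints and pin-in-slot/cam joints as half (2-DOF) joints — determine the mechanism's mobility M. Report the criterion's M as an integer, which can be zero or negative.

M = 14

[1;0;0] (link 0 is ground)
L+ [2;0;0]
L+ [3;0;0]
L+ [4;0;0]
L+ [5;0;0]
C(2,4)∈J2 [5;0;1]
L+ [6;0;1]
P(1,0)∈J1 [6;1;1]
C(5,1)∈J2 [6;1;2]
L+ [7;1;2]
P(1,2)∈J1 [7;2;2]
PS(0,3)∈J2 [7;2;3]
L+ [8;2;3]
R(2,6)∈J1 [8;3;3]
L+ [9;3;3]
C(4,7)∈J2 [9;3;4]
R(2,8)∈J1 [9;4;4]
L+ [10;4;4]
C(9,1)∈J2 [10;4;5]
mobility = 27 − 8 − 5 = 14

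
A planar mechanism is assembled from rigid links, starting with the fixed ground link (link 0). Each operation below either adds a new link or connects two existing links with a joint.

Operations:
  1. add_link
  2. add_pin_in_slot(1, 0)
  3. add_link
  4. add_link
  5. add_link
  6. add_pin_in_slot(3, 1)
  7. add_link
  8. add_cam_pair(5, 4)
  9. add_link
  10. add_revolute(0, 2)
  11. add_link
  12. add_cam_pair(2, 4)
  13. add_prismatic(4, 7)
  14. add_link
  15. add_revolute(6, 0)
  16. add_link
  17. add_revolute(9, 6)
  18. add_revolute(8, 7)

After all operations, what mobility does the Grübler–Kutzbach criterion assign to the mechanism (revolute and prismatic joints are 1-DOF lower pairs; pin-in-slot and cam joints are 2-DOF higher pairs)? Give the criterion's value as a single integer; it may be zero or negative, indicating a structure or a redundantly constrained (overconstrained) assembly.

L=1 J1=0 J2=0
add link → L=2 J1=0 J2=0
PS@1,0 dof=2 J2 → L=2 J1=0 J2=1
add link → L=3 J1=0 J2=1
add link → L=4 J1=0 J2=1
add link → L=5 J1=0 J2=1
PS@3,1 dof=2 J2 → L=5 J1=0 J2=2
add link → L=6 J1=0 J2=2
C@5,4 dof=2 J2 → L=6 J1=0 J2=3
add link → L=7 J1=0 J2=3
R@0,2 dof=1 J1 → L=7 J1=1 J2=3
add link → L=8 J1=1 J2=3
C@2,4 dof=2 J2 → L=8 J1=1 J2=4
P@4,7 dof=1 J1 → L=8 J1=2 J2=4
add link → L=9 J1=2 J2=4
R@6,0 dof=1 J1 → L=9 J1=3 J2=4
add link → L=10 J1=3 J2=4
R@9,6 dof=1 J1 → L=10 J1=4 J2=4
R@8,7 dof=1 J1 → L=10 J1=5 J2=4
M=3(L−1)−2J1−J2=3·9−2·5−4=13

M = 13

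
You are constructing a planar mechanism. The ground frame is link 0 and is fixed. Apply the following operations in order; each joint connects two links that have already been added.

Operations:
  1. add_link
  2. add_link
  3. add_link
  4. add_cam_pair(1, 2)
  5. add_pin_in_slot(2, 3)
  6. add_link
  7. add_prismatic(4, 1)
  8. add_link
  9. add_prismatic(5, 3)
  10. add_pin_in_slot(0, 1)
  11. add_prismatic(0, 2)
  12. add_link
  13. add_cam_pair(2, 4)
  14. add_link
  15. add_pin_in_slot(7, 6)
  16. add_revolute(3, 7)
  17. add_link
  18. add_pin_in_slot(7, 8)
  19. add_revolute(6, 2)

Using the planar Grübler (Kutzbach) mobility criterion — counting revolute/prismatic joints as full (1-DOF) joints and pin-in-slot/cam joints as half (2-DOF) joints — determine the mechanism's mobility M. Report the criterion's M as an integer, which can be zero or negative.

ground; <1,0,0>
#1 <2,0,0>
#2 <3,0,0>
#3 <4,0,0>
C:1↔2 J2 <4,0,1>
PS:2↔3 J2 <4,0,2>
#4 <5,0,2>
P:4↔1 J1 <5,1,2>
#5 <6,1,2>
P:5↔3 J1 <6,2,2>
PS:0↔1 J2 <6,2,3>
P:0↔2 J1 <6,3,3>
#6 <7,3,3>
C:2↔4 J2 <7,3,4>
#7 <8,3,4>
PS:7↔6 J2 <8,3,5>
R:3↔7 J1 <8,4,5>
#8 <9,4,5>
PS:7↔8 J2 <9,4,6>
R:6↔2 J1 <9,5,6>
3×8 − 2×5 − 1×6 = 8

M = 8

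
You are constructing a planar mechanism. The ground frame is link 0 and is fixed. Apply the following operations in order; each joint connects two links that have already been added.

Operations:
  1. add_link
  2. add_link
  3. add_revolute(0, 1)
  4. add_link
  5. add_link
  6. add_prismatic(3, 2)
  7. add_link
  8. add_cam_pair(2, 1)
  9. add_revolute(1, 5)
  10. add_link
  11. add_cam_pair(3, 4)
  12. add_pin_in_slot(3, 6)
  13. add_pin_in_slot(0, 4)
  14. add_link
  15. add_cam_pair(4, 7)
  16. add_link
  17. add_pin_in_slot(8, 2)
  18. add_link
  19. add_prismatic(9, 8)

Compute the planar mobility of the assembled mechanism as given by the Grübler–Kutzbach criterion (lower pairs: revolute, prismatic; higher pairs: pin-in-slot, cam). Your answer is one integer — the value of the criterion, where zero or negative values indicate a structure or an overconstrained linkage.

M = 13

link 0 = ground. State L|J1|J2 = 1|0|0
+link1  2|0|0
+link2  3|0|0
R(0,1) f=1→J1  3|1|0
+link3  4|1|0
+link4  5|1|0
P(3,2) f=1→J1  5|2|0
+link5  6|2|0
C(2,1) f=2→J2  6|2|1
R(1,5) f=1→J1  6|3|1
+link6  7|3|1
C(3,4) f=2→J2  7|3|2
PS(3,6) f=2→J2  7|3|3
PS(0,4) f=2→J2  7|3|4
+link7  8|3|4
C(4,7) f=2→J2  8|3|5
+link8  9|3|5
PS(8,2) f=2→J2  9|3|6
+link9  10|3|6
P(9,8) f=1→J1  10|4|6
M = 3(10−1)−2·4−6 = 27−8−6 = 13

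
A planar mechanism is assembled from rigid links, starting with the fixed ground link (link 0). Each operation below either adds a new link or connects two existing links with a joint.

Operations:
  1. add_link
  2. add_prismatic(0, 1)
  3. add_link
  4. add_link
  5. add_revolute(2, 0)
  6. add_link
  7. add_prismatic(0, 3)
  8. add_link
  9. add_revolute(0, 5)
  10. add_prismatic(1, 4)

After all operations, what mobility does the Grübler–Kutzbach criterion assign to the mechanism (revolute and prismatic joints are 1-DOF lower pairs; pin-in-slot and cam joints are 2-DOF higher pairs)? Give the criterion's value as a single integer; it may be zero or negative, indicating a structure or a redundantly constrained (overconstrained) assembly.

M = 5

L=1 J1=0 J2=0
add link → L=2 J1=0 J2=0
P@0,1 dof=1 J1 → L=2 J1=1 J2=0
add link → L=3 J1=1 J2=0
add link → L=4 J1=1 J2=0
R@2,0 dof=1 J1 → L=4 J1=2 J2=0
add link → L=5 J1=2 J2=0
P@0,3 dof=1 J1 → L=5 J1=3 J2=0
add link → L=6 J1=3 J2=0
R@0,5 dof=1 J1 → L=6 J1=4 J2=0
P@1,4 dof=1 J1 → L=6 J1=5 J2=0
M=3(L−1)−2J1−J2=3·5−2·5−0=5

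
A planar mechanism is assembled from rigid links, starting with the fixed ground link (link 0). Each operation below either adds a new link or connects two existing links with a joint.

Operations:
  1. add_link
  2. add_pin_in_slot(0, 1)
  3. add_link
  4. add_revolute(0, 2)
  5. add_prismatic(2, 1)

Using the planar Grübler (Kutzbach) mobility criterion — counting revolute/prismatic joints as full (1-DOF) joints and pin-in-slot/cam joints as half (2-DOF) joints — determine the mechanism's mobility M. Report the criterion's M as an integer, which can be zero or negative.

M = 1

ground; <1,0,0>
#1 <2,0,0>
PS:0↔1 J2 <2,0,1>
#2 <3,0,1>
R:0↔2 J1 <3,1,1>
P:2↔1 J1 <3,2,1>
3×2 − 2×2 − 1×1 = 1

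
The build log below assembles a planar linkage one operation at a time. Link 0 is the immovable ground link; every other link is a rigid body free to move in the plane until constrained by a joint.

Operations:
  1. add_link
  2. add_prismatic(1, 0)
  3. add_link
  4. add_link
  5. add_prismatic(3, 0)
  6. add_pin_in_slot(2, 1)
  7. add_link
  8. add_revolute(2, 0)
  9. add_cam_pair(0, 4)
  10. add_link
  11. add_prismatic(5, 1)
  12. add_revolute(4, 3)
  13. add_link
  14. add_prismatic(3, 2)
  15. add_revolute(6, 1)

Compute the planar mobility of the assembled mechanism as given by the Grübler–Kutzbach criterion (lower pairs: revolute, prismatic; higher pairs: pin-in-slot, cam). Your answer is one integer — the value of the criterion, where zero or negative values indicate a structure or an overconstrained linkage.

M = 2

L=1 J1=0 J2=0
add link → L=2 J1=0 J2=0
P@1,0 dof=1 J1 → L=2 J1=1 J2=0
add link → L=3 J1=1 J2=0
add link → L=4 J1=1 J2=0
P@3,0 dof=1 J1 → L=4 J1=2 J2=0
PS@2,1 dof=2 J2 → L=4 J1=2 J2=1
add link → L=5 J1=2 J2=1
R@2,0 dof=1 J1 → L=5 J1=3 J2=1
C@0,4 dof=2 J2 → L=5 J1=3 J2=2
add link → L=6 J1=3 J2=2
P@5,1 dof=1 J1 → L=6 J1=4 J2=2
R@4,3 dof=1 J1 → L=6 J1=5 J2=2
add link → L=7 J1=5 J2=2
P@3,2 dof=1 J1 → L=7 J1=6 J2=2
R@6,1 dof=1 J1 → L=7 J1=7 J2=2
M=3(L−1)−2J1−J2=3·6−2·7−2=2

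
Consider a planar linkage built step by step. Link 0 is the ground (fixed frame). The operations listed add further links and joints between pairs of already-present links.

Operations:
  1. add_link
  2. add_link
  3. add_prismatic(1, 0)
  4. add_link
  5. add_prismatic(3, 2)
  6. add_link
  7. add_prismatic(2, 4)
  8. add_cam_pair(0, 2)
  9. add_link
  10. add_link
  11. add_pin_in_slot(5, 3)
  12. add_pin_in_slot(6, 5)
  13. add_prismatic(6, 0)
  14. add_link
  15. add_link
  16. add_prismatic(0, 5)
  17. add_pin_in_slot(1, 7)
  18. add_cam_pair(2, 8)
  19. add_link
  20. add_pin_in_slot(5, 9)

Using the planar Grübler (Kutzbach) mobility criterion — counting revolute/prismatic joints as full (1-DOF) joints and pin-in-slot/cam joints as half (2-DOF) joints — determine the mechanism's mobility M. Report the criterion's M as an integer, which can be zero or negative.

ground; <1,0,0>
#1 <2,0,0>
#2 <3,0,0>
P:1↔0 J1 <3,1,0>
#3 <4,1,0>
P:3↔2 J1 <4,2,0>
#4 <5,2,0>
P:2↔4 J1 <5,3,0>
C:0↔2 J2 <5,3,1>
#5 <6,3,1>
#6 <7,3,1>
PS:5↔3 J2 <7,3,2>
PS:6↔5 J2 <7,3,3>
P:6↔0 J1 <7,4,3>
#7 <8,4,3>
#8 <9,4,3>
P:0↔5 J1 <9,5,3>
PS:1↔7 J2 <9,5,4>
C:2↔8 J2 <9,5,5>
#9 <10,5,5>
PS:5↔9 J2 <10,5,6>
3×9 − 2×5 − 1×6 = 11

M = 11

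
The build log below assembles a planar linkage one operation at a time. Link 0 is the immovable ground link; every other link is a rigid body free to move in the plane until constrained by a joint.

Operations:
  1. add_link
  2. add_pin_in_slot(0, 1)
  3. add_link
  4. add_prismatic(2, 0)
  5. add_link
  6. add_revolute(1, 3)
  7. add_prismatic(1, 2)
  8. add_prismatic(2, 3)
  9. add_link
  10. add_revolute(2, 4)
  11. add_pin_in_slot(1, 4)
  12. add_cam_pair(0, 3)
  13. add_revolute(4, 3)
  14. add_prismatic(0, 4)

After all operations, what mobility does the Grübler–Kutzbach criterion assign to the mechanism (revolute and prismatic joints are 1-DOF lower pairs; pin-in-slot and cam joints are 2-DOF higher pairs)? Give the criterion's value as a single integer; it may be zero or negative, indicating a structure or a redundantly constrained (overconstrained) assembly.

[1;0;0] (link 0 is ground)
L+ [2;0;0]
PS(0,1)∈J2 [2;0;1]
L+ [3;0;1]
P(2,0)∈J1 [3;1;1]
L+ [4;1;1]
R(1,3)∈J1 [4;2;1]
P(1,2)∈J1 [4;3;1]
P(2,3)∈J1 [4;4;1]
L+ [5;4;1]
R(2,4)∈J1 [5;5;1]
PS(1,4)∈J2 [5;5;2]
C(0,3)∈J2 [5;5;3]
R(4,3)∈J1 [5;6;3]
P(0,4)∈J1 [5;7;3]
mobility = 12 − 14 − 3 = -5

M = -5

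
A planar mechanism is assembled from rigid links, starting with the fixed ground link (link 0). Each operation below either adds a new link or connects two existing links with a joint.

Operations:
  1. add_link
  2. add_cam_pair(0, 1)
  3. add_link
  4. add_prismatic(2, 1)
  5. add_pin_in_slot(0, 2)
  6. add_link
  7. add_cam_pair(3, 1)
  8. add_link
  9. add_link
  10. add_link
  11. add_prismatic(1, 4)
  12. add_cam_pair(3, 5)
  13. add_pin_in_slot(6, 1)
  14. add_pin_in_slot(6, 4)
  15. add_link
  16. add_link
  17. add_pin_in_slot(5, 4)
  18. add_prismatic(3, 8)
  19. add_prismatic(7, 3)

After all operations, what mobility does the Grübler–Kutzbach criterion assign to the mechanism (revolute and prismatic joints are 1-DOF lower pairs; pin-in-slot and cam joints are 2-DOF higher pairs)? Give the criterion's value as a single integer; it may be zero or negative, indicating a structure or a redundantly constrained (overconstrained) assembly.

ground; <1,0,0>
#1 <2,0,0>
C:0↔1 J2 <2,0,1>
#2 <3,0,1>
P:2↔1 J1 <3,1,1>
PS:0↔2 J2 <3,1,2>
#3 <4,1,2>
C:3↔1 J2 <4,1,3>
#4 <5,1,3>
#5 <6,1,3>
#6 <7,1,3>
P:1↔4 J1 <7,2,3>
C:3↔5 J2 <7,2,4>
PS:6↔1 J2 <7,2,5>
PS:6↔4 J2 <7,2,6>
#7 <8,2,6>
#8 <9,2,6>
PS:5↔4 J2 <9,2,7>
P:3↔8 J1 <9,3,7>
P:7↔3 J1 <9,4,7>
3×8 − 2×4 − 1×7 = 9

M = 9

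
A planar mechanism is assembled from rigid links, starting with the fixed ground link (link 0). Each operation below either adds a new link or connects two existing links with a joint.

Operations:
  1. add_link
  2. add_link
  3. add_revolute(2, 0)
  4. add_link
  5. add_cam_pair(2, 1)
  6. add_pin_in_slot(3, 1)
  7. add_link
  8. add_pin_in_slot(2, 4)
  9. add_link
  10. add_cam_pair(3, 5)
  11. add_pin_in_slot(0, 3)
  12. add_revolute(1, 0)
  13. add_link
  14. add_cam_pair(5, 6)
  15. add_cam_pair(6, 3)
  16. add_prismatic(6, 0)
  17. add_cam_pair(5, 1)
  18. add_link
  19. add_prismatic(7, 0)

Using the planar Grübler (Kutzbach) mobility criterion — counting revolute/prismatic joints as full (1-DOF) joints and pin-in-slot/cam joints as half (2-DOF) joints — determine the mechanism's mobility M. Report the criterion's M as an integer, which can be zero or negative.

link 0 = ground. State L|J1|J2 = 1|0|0
+link1  2|0|0
+link2  3|0|0
R(2,0) f=1→J1  3|1|0
+link3  4|1|0
C(2,1) f=2→J2  4|1|1
PS(3,1) f=2→J2  4|1|2
+link4  5|1|2
PS(2,4) f=2→J2  5|1|3
+link5  6|1|3
C(3,5) f=2→J2  6|1|4
PS(0,3) f=2→J2  6|1|5
R(1,0) f=1→J1  6|2|5
+link6  7|2|5
C(5,6) f=2→J2  7|2|6
C(6,3) f=2→J2  7|2|7
P(6,0) f=1→J1  7|3|7
C(5,1) f=2→J2  7|3|8
+link7  8|3|8
P(7,0) f=1→J1  8|4|8
M = 3(8−1)−2·4−8 = 21−8−8 = 5

M = 5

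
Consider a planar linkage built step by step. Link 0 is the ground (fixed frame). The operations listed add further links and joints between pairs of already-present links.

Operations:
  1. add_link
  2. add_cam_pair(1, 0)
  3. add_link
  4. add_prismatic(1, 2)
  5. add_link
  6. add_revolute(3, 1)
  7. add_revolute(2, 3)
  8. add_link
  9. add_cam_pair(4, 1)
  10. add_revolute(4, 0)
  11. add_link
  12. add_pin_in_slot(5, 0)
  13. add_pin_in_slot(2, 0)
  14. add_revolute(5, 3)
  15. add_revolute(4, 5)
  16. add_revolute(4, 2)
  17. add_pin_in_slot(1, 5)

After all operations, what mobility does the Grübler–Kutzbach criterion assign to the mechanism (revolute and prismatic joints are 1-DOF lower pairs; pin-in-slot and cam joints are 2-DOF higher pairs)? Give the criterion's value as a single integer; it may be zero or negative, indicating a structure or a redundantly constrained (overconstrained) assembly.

ground; <1,0,0>
#1 <2,0,0>
C:1↔0 J2 <2,0,1>
#2 <3,0,1>
P:1↔2 J1 <3,1,1>
#3 <4,1,1>
R:3↔1 J1 <4,2,1>
R:2↔3 J1 <4,3,1>
#4 <5,3,1>
C:4↔1 J2 <5,3,2>
R:4↔0 J1 <5,4,2>
#5 <6,4,2>
PS:5↔0 J2 <6,4,3>
PS:2↔0 J2 <6,4,4>
R:5↔3 J1 <6,5,4>
R:4↔5 J1 <6,6,4>
R:4↔2 J1 <6,7,4>
PS:1↔5 J2 <6,7,5>
3×5 − 2×7 − 1×5 = -4

M = -4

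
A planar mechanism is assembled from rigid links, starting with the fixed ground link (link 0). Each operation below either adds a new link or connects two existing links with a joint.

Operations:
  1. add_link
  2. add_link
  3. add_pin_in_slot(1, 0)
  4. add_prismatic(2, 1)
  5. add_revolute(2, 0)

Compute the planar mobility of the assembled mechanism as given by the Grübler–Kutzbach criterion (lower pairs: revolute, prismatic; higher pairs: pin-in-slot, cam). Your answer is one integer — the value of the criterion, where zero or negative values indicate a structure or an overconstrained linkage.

L=1 J1=0 J2=0
add link → L=2 J1=0 J2=0
add link → L=3 J1=0 J2=0
PS@1,0 dof=2 J2 → L=3 J1=0 J2=1
P@2,1 dof=1 J1 → L=3 J1=1 J2=1
R@2,0 dof=1 J1 → L=3 J1=2 J2=1
M=3(L−1)−2J1−J2=3·2−2·2−1=1

M = 1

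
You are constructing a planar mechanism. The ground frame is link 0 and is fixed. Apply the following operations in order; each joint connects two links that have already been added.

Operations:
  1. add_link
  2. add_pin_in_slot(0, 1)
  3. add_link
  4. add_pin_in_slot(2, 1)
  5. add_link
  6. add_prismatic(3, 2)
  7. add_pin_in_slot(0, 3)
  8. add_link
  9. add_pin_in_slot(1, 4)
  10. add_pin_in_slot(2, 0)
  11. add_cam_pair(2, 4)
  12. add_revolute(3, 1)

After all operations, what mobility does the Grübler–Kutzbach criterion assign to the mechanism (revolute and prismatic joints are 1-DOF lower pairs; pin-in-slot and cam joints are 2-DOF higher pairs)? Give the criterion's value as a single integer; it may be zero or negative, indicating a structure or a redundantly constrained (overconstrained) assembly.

ground; <1,0,0>
#1 <2,0,0>
PS:0↔1 J2 <2,0,1>
#2 <3,0,1>
PS:2↔1 J2 <3,0,2>
#3 <4,0,2>
P:3↔2 J1 <4,1,2>
PS:0↔3 J2 <4,1,3>
#4 <5,1,3>
PS:1↔4 J2 <5,1,4>
PS:2↔0 J2 <5,1,5>
C:2↔4 J2 <5,1,6>
R:3↔1 J1 <5,2,6>
3×4 − 2×2 − 1×6 = 2

M = 2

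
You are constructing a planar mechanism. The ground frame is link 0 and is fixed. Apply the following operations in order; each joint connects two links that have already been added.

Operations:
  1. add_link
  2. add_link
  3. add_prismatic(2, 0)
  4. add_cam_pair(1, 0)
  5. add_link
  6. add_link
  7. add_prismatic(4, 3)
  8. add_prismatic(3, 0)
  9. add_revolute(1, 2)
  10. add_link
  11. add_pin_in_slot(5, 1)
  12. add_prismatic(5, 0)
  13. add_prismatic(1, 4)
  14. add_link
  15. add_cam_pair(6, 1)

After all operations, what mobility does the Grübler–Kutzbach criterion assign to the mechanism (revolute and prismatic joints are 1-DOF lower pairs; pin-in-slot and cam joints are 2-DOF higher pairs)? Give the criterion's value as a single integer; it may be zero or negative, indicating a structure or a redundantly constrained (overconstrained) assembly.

M = 3

(L,J1,J2)=(1,0,0); link0 fixed
link1: (2,0,0)
link2: (3,0,0)
P 2-0 [J1]: (3,1,0)
C 1-0 [J2]: (3,1,1)
link3: (4,1,1)
link4: (5,1,1)
P 4-3 [J1]: (5,2,1)
P 3-0 [J1]: (5,3,1)
R 1-2 [J1]: (5,4,1)
link5: (6,4,1)
PS 5-1 [J2]: (6,4,2)
P 5-0 [J1]: (6,5,2)
P 1-4 [J1]: (6,6,2)
link6: (7,6,2)
C 6-1 [J2]: (7,6,3)
Grübler: 3·6 − 2·6 − 3 = 3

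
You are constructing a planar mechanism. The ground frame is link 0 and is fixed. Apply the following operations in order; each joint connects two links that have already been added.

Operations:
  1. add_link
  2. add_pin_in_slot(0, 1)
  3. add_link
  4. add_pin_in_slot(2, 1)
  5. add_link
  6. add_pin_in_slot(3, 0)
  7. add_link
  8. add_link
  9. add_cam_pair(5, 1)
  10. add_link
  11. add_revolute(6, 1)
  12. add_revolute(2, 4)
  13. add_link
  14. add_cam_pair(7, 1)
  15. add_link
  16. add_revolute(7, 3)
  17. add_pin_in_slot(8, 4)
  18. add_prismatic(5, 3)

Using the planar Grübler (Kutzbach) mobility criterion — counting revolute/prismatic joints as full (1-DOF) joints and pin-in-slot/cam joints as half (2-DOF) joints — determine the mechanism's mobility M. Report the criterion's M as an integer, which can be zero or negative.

M = 10

link 0 = ground. State L|J1|J2 = 1|0|0
+link1  2|0|0
PS(0,1) f=2→J2  2|0|1
+link2  3|0|1
PS(2,1) f=2→J2  3|0|2
+link3  4|0|2
PS(3,0) f=2→J2  4|0|3
+link4  5|0|3
+link5  6|0|3
C(5,1) f=2→J2  6|0|4
+link6  7|0|4
R(6,1) f=1→J1  7|1|4
R(2,4) f=1→J1  7|2|4
+link7  8|2|4
C(7,1) f=2→J2  8|2|5
+link8  9|2|5
R(7,3) f=1→J1  9|3|5
PS(8,4) f=2→J2  9|3|6
P(5,3) f=1→J1  9|4|6
M = 3(9−1)−2·4−6 = 24−8−6 = 10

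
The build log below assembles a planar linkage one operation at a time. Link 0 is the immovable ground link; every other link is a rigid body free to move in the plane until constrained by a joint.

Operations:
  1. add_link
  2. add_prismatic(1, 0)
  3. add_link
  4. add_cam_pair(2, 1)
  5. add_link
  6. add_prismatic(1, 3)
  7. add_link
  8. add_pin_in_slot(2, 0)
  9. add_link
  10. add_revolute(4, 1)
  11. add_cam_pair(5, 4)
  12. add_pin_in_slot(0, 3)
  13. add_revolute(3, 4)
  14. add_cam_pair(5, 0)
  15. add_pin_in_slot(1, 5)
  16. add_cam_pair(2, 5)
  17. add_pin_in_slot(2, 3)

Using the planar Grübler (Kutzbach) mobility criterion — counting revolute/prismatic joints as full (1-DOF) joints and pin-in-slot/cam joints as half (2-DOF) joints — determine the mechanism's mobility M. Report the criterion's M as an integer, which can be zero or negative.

[1;0;0] (link 0 is ground)
L+ [2;0;0]
P(1,0)∈J1 [2;1;0]
L+ [3;1;0]
C(2,1)∈J2 [3;1;1]
L+ [4;1;1]
P(1,3)∈J1 [4;2;1]
L+ [5;2;1]
PS(2,0)∈J2 [5;2;2]
L+ [6;2;2]
R(4,1)∈J1 [6;3;2]
C(5,4)∈J2 [6;3;3]
PS(0,3)∈J2 [6;3;4]
R(3,4)∈J1 [6;4;4]
C(5,0)∈J2 [6;4;5]
PS(1,5)∈J2 [6;4;6]
C(2,5)∈J2 [6;4;7]
PS(2,3)∈J2 [6;4;8]
mobility = 15 − 8 − 8 = -1

M = -1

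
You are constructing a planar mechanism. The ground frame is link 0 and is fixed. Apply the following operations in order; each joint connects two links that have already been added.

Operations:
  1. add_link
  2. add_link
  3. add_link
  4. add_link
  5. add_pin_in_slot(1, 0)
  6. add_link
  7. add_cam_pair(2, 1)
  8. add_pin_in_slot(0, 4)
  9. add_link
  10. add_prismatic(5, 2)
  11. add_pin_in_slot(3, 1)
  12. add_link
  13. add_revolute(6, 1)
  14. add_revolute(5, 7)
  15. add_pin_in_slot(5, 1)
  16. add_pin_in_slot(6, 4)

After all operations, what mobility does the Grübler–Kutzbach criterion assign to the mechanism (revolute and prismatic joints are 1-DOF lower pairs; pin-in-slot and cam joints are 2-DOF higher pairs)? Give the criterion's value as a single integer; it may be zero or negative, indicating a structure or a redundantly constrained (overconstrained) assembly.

M = 9

ground; <1,0,0>
#1 <2,0,0>
#2 <3,0,0>
#3 <4,0,0>
#4 <5,0,0>
PS:1↔0 J2 <5,0,1>
#5 <6,0,1>
C:2↔1 J2 <6,0,2>
PS:0↔4 J2 <6,0,3>
#6 <7,0,3>
P:5↔2 J1 <7,1,3>
PS:3↔1 J2 <7,1,4>
#7 <8,1,4>
R:6↔1 J1 <8,2,4>
R:5↔7 J1 <8,3,4>
PS:5↔1 J2 <8,3,5>
PS:6↔4 J2 <8,3,6>
3×7 − 2×3 − 1×6 = 9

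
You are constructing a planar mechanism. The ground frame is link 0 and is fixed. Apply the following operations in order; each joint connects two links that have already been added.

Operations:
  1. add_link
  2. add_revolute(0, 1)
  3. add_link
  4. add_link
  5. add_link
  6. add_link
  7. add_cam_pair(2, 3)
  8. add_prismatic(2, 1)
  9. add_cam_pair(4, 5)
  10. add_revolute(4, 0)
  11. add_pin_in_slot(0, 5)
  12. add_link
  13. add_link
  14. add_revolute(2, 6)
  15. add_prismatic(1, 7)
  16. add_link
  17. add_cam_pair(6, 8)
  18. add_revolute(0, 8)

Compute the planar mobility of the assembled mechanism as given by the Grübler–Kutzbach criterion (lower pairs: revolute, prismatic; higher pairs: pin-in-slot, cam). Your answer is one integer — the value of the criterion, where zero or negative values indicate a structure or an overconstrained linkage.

(L,J1,J2)=(1,0,0); link0 fixed
link1: (2,0,0)
R 0-1 [J1]: (2,1,0)
link2: (3,1,0)
link3: (4,1,0)
link4: (5,1,0)
link5: (6,1,0)
C 2-3 [J2]: (6,1,1)
P 2-1 [J1]: (6,2,1)
C 4-5 [J2]: (6,2,2)
R 4-0 [J1]: (6,3,2)
PS 0-5 [J2]: (6,3,3)
link6: (7,3,3)
link7: (8,3,3)
R 2-6 [J1]: (8,4,3)
P 1-7 [J1]: (8,5,3)
link8: (9,5,3)
C 6-8 [J2]: (9,5,4)
R 0-8 [J1]: (9,6,4)
Grübler: 3·8 − 2·6 − 4 = 8

M = 8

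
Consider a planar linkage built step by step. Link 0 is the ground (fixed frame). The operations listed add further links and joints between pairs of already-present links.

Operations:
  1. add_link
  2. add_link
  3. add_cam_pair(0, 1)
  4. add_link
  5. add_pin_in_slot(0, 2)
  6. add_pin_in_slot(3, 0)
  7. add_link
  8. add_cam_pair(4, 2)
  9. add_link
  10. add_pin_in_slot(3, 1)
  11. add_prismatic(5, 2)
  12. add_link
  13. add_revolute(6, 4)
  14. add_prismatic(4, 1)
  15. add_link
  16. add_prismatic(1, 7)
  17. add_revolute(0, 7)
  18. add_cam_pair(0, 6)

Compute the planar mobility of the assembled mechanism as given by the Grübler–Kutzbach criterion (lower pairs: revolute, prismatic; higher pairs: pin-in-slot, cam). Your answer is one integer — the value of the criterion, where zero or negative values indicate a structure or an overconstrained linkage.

(L,J1,J2)=(1,0,0); link0 fixed
link1: (2,0,0)
link2: (3,0,0)
C 0-1 [J2]: (3,0,1)
link3: (4,0,1)
PS 0-2 [J2]: (4,0,2)
PS 3-0 [J2]: (4,0,3)
link4: (5,0,3)
C 4-2 [J2]: (5,0,4)
link5: (6,0,4)
PS 3-1 [J2]: (6,0,5)
P 5-2 [J1]: (6,1,5)
link6: (7,1,5)
R 6-4 [J1]: (7,2,5)
P 4-1 [J1]: (7,3,5)
link7: (8,3,5)
P 1-7 [J1]: (8,4,5)
R 0-7 [J1]: (8,5,5)
C 0-6 [J2]: (8,5,6)
Grübler: 3·7 − 2·5 − 6 = 5

M = 5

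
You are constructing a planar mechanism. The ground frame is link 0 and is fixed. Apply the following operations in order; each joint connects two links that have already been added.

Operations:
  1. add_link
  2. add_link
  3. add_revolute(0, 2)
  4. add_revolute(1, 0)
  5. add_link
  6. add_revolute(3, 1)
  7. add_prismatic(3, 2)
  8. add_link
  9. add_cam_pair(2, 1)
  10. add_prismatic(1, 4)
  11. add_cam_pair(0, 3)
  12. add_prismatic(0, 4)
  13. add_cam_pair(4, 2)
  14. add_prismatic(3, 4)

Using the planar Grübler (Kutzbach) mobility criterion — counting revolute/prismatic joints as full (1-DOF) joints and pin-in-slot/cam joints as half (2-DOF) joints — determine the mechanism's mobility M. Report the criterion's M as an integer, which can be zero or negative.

M = -5

(L,J1,J2)=(1,0,0); link0 fixed
link1: (2,0,0)
link2: (3,0,0)
R 0-2 [J1]: (3,1,0)
R 1-0 [J1]: (3,2,0)
link3: (4,2,0)
R 3-1 [J1]: (4,3,0)
P 3-2 [J1]: (4,4,0)
link4: (5,4,0)
C 2-1 [J2]: (5,4,1)
P 1-4 [J1]: (5,5,1)
C 0-3 [J2]: (5,5,2)
P 0-4 [J1]: (5,6,2)
C 4-2 [J2]: (5,6,3)
P 3-4 [J1]: (5,7,3)
Grübler: 3·4 − 2·7 − 3 = -5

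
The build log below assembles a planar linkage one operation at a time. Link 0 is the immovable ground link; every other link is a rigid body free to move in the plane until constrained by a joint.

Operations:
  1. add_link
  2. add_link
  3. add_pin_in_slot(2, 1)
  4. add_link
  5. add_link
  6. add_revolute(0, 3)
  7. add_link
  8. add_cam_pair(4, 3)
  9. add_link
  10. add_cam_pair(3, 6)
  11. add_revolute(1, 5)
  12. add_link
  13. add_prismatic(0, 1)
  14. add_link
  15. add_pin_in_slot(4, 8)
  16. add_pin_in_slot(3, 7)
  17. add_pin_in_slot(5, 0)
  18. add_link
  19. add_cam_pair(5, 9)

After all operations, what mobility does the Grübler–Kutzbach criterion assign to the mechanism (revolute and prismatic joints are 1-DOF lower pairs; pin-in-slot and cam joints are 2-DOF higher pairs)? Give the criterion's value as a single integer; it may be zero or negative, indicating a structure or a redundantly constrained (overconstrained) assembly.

ground; <1,0,0>
#1 <2,0,0>
#2 <3,0,0>
PS:2↔1 J2 <3,0,1>
#3 <4,0,1>
#4 <5,0,1>
R:0↔3 J1 <5,1,1>
#5 <6,1,1>
C:4↔3 J2 <6,1,2>
#6 <7,1,2>
C:3↔6 J2 <7,1,3>
R:1↔5 J1 <7,2,3>
#7 <8,2,3>
P:0↔1 J1 <8,3,3>
#8 <9,3,3>
PS:4↔8 J2 <9,3,4>
PS:3↔7 J2 <9,3,5>
PS:5↔0 J2 <9,3,6>
#9 <10,3,6>
C:5↔9 J2 <10,3,7>
3×9 − 2×3 − 1×7 = 14

M = 14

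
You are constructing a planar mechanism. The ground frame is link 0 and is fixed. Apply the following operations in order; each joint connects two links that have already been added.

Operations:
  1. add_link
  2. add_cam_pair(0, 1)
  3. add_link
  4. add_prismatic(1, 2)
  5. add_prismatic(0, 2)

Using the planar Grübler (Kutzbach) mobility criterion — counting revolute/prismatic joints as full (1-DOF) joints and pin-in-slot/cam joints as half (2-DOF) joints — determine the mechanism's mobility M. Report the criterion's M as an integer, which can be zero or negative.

M = 1

link 0 = ground. State L|J1|J2 = 1|0|0
+link1  2|0|0
C(0,1) f=2→J2  2|0|1
+link2  3|0|1
P(1,2) f=1→J1  3|1|1
P(0,2) f=1→J1  3|2|1
M = 3(3−1)−2·2−1 = 6−4−1 = 1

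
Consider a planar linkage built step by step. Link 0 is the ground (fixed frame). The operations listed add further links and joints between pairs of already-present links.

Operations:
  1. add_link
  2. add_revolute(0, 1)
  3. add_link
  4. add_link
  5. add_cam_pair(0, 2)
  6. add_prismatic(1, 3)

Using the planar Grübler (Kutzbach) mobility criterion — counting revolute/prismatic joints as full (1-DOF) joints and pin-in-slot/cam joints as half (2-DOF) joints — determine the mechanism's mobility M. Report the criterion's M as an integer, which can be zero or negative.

M = 4

[1;0;0] (link 0 is ground)
L+ [2;0;0]
R(0,1)∈J1 [2;1;0]
L+ [3;1;0]
L+ [4;1;0]
C(0,2)∈J2 [4;1;1]
P(1,3)∈J1 [4;2;1]
mobility = 9 − 4 − 1 = 4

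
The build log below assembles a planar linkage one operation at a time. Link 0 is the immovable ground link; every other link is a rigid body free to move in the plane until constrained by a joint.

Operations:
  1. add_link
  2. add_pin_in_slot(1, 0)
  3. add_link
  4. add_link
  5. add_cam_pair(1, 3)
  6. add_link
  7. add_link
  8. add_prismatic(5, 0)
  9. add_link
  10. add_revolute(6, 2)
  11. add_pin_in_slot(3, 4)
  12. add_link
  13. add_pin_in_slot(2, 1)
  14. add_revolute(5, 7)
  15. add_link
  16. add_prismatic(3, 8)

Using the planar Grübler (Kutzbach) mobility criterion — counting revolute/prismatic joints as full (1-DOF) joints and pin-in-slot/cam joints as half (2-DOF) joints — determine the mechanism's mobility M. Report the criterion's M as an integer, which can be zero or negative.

M = 12

link 0 = ground. State L|J1|J2 = 1|0|0
+link1  2|0|0
PS(1,0) f=2→J2  2|0|1
+link2  3|0|1
+link3  4|0|1
C(1,3) f=2→J2  4|0|2
+link4  5|0|2
+link5  6|0|2
P(5,0) f=1→J1  6|1|2
+link6  7|1|2
R(6,2) f=1→J1  7|2|2
PS(3,4) f=2→J2  7|2|3
+link7  8|2|3
PS(2,1) f=2→J2  8|2|4
R(5,7) f=1→J1  8|3|4
+link8  9|3|4
P(3,8) f=1→J1  9|4|4
M = 3(9−1)−2·4−4 = 24−8−4 = 12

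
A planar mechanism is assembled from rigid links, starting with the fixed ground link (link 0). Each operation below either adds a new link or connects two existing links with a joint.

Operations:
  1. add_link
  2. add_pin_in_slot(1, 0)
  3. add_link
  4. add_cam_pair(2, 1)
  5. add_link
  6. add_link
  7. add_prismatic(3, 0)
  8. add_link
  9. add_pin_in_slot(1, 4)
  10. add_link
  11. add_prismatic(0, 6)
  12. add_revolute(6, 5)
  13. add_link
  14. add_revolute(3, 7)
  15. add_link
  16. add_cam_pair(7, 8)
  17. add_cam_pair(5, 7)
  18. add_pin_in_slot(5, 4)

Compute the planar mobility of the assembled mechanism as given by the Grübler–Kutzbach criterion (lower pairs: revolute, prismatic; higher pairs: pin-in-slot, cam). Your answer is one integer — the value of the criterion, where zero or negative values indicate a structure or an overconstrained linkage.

M = 10

[1;0;0] (link 0 is ground)
L+ [2;0;0]
PS(1,0)∈J2 [2;0;1]
L+ [3;0;1]
C(2,1)∈J2 [3;0;2]
L+ [4;0;2]
L+ [5;0;2]
P(3,0)∈J1 [5;1;2]
L+ [6;1;2]
PS(1,4)∈J2 [6;1;3]
L+ [7;1;3]
P(0,6)∈J1 [7;2;3]
R(6,5)∈J1 [7;3;3]
L+ [8;3;3]
R(3,7)∈J1 [8;4;3]
L+ [9;4;3]
C(7,8)∈J2 [9;4;4]
C(5,7)∈J2 [9;4;5]
PS(5,4)∈J2 [9;4;6]
mobility = 24 − 8 − 6 = 10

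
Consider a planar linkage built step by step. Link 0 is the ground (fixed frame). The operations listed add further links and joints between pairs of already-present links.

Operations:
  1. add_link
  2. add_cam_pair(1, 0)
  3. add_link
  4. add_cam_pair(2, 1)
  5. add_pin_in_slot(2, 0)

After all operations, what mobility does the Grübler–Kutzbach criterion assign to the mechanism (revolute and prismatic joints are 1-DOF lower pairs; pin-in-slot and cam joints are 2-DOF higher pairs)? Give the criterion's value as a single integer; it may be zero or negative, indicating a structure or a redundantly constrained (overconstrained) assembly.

(L,J1,J2)=(1,0,0); link0 fixed
link1: (2,0,0)
C 1-0 [J2]: (2,0,1)
link2: (3,0,1)
C 2-1 [J2]: (3,0,2)
PS 2-0 [J2]: (3,0,3)
Grübler: 3·2 − 2·0 − 3 = 3

M = 3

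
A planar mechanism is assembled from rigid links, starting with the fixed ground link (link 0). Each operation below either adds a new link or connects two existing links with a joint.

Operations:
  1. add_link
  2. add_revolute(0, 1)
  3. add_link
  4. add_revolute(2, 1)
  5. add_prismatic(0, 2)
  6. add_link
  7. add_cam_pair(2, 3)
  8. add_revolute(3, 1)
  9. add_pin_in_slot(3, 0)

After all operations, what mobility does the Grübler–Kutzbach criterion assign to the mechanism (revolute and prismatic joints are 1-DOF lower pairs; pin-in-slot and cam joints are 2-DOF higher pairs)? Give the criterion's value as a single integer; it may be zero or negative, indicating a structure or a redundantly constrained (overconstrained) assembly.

link 0 = ground. State L|J1|J2 = 1|0|0
+link1  2|0|0
R(0,1) f=1→J1  2|1|0
+link2  3|1|0
R(2,1) f=1→J1  3|2|0
P(0,2) f=1→J1  3|3|0
+link3  4|3|0
C(2,3) f=2→J2  4|3|1
R(3,1) f=1→J1  4|4|1
PS(3,0) f=2→J2  4|4|2
M = 3(4−1)−2·4−2 = 9−8−2 = -1

M = -1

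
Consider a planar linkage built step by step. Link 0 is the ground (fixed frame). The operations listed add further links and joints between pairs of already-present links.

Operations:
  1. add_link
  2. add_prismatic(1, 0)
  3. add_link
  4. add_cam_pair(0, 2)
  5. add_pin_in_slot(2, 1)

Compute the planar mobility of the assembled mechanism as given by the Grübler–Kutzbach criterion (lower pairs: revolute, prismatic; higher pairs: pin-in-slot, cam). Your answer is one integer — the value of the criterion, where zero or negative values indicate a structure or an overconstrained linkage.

M = 2

L=1 J1=0 J2=0
add link → L=2 J1=0 J2=0
P@1,0 dof=1 J1 → L=2 J1=1 J2=0
add link → L=3 J1=1 J2=0
C@0,2 dof=2 J2 → L=3 J1=1 J2=1
PS@2,1 dof=2 J2 → L=3 J1=1 J2=2
M=3(L−1)−2J1−J2=3·2−2·1−2=2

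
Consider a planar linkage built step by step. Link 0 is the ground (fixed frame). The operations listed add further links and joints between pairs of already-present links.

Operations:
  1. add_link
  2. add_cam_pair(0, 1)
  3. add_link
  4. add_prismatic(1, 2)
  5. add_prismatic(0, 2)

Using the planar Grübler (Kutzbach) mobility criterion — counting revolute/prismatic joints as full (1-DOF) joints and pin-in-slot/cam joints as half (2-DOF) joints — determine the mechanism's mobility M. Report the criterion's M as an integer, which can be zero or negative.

(L,J1,J2)=(1,0,0); link0 fixed
link1: (2,0,0)
C 0-1 [J2]: (2,0,1)
link2: (3,0,1)
P 1-2 [J1]: (3,1,1)
P 0-2 [J1]: (3,2,1)
Grübler: 3·2 − 2·2 − 1 = 1

M = 1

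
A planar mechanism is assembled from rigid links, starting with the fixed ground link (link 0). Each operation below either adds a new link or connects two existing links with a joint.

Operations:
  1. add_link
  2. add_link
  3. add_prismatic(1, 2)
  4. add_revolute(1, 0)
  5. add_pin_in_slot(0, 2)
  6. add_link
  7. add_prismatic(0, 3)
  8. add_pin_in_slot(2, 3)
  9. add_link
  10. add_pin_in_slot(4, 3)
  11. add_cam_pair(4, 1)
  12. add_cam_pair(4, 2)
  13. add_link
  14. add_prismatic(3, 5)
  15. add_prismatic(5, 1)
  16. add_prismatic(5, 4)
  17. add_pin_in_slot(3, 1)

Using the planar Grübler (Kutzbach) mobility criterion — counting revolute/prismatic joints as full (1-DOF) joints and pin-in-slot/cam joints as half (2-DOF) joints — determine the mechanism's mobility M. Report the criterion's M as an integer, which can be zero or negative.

[1;0;0] (link 0 is ground)
L+ [2;0;0]
L+ [3;0;0]
P(1,2)∈J1 [3;1;0]
R(1,0)∈J1 [3;2;0]
PS(0,2)∈J2 [3;2;1]
L+ [4;2;1]
P(0,3)∈J1 [4;3;1]
PS(2,3)∈J2 [4;3;2]
L+ [5;3;2]
PS(4,3)∈J2 [5;3;3]
C(4,1)∈J2 [5;3;4]
C(4,2)∈J2 [5;3;5]
L+ [6;3;5]
P(3,5)∈J1 [6;4;5]
P(5,1)∈J1 [6;5;5]
P(5,4)∈J1 [6;6;5]
PS(3,1)∈J2 [6;6;6]
mobility = 15 − 12 − 6 = -3

M = -3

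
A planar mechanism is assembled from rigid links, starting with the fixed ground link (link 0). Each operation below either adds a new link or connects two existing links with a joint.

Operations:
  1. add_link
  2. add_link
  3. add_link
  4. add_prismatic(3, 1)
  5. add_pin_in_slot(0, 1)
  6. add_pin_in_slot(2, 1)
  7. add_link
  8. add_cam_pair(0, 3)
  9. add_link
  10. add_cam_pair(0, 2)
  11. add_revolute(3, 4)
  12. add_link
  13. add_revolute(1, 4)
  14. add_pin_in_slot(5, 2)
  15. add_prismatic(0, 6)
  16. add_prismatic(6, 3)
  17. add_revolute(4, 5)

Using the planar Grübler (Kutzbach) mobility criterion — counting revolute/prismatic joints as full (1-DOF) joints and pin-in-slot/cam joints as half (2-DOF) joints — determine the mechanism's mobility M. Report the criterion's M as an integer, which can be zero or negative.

M = 1

link 0 = ground. State L|J1|J2 = 1|0|0
+link1  2|0|0
+link2  3|0|0
+link3  4|0|0
P(3,1) f=1→J1  4|1|0
PS(0,1) f=2→J2  4|1|1
PS(2,1) f=2→J2  4|1|2
+link4  5|1|2
C(0,3) f=2→J2  5|1|3
+link5  6|1|3
C(0,2) f=2→J2  6|1|4
R(3,4) f=1→J1  6|2|4
+link6  7|2|4
R(1,4) f=1→J1  7|3|4
PS(5,2) f=2→J2  7|3|5
P(0,6) f=1→J1  7|4|5
P(6,3) f=1→J1  7|5|5
R(4,5) f=1→J1  7|6|5
M = 3(7−1)−2·6−5 = 18−12−5 = 1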